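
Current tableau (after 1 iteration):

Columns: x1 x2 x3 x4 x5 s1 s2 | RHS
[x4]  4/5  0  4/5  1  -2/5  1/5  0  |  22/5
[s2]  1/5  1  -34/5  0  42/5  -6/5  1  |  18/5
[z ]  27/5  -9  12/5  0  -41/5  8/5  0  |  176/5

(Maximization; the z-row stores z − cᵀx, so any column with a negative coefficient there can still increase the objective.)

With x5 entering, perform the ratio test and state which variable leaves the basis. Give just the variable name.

s2

Ratios: row 1 (x4): entry -2/5 ≤ 0, skip; row 2 (s2): (18/5)/(42/5) = 3/7.
Minimum ratio 3/7 is in the s2 row, so s2 leaves.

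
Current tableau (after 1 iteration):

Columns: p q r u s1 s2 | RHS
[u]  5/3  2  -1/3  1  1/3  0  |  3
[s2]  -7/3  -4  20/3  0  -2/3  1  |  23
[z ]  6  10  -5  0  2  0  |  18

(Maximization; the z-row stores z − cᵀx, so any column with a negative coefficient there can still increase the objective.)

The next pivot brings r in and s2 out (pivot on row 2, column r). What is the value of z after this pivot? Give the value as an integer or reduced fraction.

141/4

Minimum ratio for r: 23/(20/3) = 69/20.
z changes by −(z-row coeff of r)·ratio = −(-5)·(69/20) = 69/4.
New z = 18 + (69/4) = 141/4.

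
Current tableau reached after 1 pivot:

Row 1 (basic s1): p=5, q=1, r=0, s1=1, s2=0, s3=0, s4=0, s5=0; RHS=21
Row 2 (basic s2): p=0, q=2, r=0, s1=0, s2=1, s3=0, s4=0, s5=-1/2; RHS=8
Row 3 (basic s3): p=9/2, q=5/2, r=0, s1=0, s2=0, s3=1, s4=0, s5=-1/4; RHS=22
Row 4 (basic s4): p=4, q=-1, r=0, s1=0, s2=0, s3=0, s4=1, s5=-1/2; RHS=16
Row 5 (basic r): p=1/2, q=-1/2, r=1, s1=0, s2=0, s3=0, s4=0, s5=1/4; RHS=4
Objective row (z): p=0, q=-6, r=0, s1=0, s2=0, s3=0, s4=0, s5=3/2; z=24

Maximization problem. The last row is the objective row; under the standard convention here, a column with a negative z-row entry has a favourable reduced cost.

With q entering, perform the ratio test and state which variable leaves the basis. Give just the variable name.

s2

Ratios: row 1 (s1): 21/1 = 21; row 2 (s2): 8/2 = 4; row 3 (s3): 22/(5/2) = 44/5; row 4 (s4): entry -1 ≤ 0, skip; row 5 (r): entry -1/2 ≤ 0, skip.
Minimum ratio 4 is in the s2 row, so s2 leaves.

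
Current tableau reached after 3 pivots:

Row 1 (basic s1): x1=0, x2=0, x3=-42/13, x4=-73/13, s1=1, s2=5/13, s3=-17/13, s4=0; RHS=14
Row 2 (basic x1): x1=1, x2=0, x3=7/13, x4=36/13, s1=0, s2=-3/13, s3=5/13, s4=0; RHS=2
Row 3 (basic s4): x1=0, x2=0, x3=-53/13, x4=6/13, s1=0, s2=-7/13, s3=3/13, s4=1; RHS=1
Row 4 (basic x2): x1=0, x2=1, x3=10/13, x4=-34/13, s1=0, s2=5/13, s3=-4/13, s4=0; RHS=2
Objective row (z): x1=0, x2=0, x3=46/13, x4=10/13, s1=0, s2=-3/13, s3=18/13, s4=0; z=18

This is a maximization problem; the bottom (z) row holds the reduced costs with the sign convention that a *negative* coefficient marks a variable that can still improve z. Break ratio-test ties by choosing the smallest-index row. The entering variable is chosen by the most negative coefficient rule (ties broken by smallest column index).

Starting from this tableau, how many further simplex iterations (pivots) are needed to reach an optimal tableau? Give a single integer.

pivot: s2 in, x2 out → z = 96/5
pivot: x4 in, x1 out → z = 64/3
No improving column remains; optimal.

2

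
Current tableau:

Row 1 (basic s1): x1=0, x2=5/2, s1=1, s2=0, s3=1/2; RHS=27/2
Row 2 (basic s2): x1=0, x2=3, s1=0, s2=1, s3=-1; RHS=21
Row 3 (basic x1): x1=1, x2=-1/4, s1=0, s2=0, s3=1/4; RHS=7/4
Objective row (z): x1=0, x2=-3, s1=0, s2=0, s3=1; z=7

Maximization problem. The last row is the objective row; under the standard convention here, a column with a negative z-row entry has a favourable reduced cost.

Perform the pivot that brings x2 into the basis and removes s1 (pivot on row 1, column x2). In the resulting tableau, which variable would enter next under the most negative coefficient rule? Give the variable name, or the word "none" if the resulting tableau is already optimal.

none

Pivot element 5/2. New z-row = old z-row − (-3)·(row 1/(5/2)).
Updated z-row coefficients: x1: 0, x2: 0, s1: 6/5, s2: 0, s3: 8/5.
No coefficient is strictly negative; the tableau after this pivot is optimal.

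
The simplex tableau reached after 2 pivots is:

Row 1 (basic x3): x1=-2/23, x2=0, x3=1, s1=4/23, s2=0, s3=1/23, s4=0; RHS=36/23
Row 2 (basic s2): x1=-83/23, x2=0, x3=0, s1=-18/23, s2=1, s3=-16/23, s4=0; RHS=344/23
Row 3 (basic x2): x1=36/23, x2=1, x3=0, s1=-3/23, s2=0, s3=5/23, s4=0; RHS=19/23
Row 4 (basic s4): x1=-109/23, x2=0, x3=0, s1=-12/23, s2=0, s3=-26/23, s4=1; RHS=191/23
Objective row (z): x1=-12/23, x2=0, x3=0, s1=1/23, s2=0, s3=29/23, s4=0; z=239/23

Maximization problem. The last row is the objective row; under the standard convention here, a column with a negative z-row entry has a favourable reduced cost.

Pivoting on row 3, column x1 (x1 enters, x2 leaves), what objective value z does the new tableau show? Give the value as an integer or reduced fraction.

Minimum ratio for x1: (19/23)/(36/23) = 19/36.
z changes by −(z-row coeff of x1)·ratio = −(-12/23)·(19/36) = 19/69.
New z = 239/23 + (19/69) = 32/3.

32/3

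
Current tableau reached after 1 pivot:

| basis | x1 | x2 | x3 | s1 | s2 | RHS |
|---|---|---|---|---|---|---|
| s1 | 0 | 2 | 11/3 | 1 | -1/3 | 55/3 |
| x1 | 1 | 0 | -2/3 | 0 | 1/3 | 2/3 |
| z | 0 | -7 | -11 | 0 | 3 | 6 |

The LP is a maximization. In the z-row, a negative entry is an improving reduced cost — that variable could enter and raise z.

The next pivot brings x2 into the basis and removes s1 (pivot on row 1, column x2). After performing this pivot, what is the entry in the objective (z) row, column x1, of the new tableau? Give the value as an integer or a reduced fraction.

Pivot element is row 1, column x2: 2.
Normalize row 1: new (row 1, x1) = 0/2 = 0.
z-row ← z-row − (-7)·(new row 1): 0 − (-7)·0 = 0.

0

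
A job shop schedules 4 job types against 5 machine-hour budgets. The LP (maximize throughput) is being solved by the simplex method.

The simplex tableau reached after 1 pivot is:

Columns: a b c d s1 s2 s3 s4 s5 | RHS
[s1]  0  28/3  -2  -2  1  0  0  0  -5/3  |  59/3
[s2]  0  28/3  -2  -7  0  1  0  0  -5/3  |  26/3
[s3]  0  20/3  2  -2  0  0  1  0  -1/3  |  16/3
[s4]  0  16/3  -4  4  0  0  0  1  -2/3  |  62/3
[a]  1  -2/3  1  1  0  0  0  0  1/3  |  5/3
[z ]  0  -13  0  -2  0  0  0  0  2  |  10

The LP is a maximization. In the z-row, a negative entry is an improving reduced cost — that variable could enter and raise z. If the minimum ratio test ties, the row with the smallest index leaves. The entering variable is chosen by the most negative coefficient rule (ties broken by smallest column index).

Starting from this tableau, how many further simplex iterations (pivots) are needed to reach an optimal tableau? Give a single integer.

2

pivot: b in, s3 out → z = 102/5
pivot: d in, a out → z = 293/8
No improving column remains; optimal.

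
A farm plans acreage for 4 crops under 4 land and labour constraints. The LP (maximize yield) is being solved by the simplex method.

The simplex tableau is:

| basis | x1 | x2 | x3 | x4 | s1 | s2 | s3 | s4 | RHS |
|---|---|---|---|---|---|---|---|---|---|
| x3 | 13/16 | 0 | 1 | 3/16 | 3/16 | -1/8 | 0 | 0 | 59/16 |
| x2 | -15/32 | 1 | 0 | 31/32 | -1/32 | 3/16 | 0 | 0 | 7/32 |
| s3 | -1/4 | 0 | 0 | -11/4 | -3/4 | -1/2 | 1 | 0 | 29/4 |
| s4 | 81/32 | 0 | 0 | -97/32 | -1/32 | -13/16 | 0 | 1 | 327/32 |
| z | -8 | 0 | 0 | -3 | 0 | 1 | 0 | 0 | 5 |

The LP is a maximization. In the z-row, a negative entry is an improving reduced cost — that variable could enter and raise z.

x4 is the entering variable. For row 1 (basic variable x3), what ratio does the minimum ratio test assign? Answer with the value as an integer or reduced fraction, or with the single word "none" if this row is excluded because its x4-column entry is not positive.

59/3

Ratio = RHS / (x4 entry) = (59/16) / (3/16) = 59/3.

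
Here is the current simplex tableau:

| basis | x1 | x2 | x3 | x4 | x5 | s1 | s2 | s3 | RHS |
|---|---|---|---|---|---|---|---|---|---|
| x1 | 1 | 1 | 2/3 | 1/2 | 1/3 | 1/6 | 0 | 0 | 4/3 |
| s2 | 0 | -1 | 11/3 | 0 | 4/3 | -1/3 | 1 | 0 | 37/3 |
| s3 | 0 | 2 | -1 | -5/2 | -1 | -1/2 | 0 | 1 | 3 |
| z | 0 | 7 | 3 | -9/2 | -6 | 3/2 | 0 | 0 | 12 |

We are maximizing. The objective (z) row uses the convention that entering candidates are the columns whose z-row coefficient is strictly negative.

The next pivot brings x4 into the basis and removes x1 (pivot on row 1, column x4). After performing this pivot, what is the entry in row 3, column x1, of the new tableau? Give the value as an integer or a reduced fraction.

Pivot element is row 1, column x4: 1/2.
Normalize row 1: new (row 1, x1) = 1/(1/2) = 2.
row 3 ← row 3 − (-5/2)·(new row 1): 0 − (-5/2)·2 = 5.

5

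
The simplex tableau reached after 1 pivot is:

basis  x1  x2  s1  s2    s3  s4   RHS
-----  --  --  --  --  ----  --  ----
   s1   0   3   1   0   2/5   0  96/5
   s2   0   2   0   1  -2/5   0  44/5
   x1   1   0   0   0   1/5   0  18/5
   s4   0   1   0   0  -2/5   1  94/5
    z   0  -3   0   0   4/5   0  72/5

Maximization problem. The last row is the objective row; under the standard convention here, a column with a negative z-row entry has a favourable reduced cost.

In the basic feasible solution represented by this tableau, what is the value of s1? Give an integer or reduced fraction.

s1 is basic (row 1); its value is the RHS of that row: 96/5.

96/5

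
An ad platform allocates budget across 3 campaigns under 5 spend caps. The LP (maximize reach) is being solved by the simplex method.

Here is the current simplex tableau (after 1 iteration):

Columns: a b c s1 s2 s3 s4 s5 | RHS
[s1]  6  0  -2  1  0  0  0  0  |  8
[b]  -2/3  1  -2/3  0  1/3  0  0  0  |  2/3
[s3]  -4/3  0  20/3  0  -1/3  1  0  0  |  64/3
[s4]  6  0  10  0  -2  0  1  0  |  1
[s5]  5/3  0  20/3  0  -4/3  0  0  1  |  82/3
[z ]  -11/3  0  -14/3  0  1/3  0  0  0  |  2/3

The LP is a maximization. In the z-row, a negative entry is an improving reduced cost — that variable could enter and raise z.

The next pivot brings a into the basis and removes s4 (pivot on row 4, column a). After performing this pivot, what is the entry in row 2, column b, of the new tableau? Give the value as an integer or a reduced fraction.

Pivot element is row 4, column a: 6.
Normalize row 4: new (row 4, b) = 0/6 = 0.
row 2 ← row 2 − (-2/3)·(new row 4): 1 − (-2/3)·0 = 1.

1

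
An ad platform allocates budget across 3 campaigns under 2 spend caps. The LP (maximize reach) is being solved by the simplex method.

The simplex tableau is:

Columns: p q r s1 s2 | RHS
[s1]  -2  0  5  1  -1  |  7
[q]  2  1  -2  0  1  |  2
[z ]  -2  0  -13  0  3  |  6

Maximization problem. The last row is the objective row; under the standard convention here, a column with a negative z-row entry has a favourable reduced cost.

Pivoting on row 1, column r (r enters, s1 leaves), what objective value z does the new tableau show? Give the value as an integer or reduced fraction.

Minimum ratio for r: 7/5 = 7/5.
z changes by −(z-row coeff of r)·ratio = −(-13)·(7/5) = 91/5.
New z = 6 + (91/5) = 121/5.

121/5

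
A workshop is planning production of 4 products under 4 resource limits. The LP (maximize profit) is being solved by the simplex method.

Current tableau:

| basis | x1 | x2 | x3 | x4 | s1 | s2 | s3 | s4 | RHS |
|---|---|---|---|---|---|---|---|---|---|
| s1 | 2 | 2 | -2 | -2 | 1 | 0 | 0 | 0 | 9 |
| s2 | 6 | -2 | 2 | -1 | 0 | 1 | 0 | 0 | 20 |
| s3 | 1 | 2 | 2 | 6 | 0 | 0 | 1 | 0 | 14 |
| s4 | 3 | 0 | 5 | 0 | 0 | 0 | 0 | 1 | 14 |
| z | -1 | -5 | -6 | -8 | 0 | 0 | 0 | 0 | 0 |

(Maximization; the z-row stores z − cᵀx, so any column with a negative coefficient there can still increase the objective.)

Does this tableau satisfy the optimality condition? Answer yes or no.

no

Column x1 has objective-row coefficient -1, which is negative; an improving pivot exists, so not yet optimal.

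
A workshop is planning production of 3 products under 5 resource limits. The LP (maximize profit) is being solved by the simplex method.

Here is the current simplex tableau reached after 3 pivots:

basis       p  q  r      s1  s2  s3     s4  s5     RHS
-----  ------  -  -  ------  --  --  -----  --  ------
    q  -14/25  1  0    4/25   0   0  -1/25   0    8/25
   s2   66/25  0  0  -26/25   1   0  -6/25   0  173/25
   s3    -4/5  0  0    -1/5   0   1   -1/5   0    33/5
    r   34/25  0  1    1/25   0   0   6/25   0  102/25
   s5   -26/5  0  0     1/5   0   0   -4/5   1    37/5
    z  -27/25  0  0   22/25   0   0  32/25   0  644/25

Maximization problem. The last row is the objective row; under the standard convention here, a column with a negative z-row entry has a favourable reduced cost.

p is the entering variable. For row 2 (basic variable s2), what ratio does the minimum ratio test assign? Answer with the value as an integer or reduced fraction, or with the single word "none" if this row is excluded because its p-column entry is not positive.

173/66

Ratio = RHS / (p entry) = (173/25) / (66/25) = 173/66.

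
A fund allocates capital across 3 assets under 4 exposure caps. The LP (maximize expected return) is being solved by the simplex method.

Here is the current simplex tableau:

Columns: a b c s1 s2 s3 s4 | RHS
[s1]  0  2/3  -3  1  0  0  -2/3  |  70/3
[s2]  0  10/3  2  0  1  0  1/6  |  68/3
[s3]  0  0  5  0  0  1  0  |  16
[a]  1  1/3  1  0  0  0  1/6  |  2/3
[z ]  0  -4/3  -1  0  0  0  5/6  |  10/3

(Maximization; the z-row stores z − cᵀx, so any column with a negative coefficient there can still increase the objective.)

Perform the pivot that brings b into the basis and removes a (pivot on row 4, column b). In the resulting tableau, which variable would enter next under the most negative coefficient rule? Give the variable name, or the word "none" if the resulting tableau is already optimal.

Pivot element 1/3. New z-row = old z-row − (-4/3)·(row 4/(1/3)).
Updated z-row coefficients: a: 4, b: 0, c: 3, s1: 0, s2: 0, s3: 0, s4: 3/2.
No coefficient is strictly negative; the tableau after this pivot is optimal.

none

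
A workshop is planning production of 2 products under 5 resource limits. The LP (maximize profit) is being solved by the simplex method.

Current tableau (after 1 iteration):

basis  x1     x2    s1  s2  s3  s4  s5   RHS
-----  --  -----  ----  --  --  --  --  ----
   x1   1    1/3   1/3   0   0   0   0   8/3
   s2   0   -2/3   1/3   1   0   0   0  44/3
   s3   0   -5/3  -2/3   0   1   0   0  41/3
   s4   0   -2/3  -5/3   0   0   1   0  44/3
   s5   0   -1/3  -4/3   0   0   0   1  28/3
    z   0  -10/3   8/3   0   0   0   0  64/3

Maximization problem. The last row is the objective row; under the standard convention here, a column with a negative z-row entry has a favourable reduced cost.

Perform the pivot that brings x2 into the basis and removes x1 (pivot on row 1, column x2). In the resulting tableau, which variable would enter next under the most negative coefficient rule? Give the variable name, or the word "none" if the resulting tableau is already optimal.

Pivot element 1/3. New z-row = old z-row − (-10/3)·(row 1/(1/3)).
Updated z-row coefficients: x1: 10, x2: 0, s1: 6, s2: 0, s3: 0, s4: 0, s5: 0.
No coefficient is strictly negative; the tableau after this pivot is optimal.

none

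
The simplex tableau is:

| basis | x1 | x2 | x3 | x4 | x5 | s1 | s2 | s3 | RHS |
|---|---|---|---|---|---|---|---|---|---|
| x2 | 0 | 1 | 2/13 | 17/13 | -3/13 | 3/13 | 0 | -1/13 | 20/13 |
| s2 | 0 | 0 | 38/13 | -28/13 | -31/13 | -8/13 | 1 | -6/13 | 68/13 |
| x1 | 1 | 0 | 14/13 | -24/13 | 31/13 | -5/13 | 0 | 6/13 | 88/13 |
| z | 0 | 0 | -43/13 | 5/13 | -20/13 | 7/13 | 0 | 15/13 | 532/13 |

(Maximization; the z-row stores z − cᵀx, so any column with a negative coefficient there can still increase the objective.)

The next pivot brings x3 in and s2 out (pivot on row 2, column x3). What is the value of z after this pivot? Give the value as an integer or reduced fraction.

Minimum ratio for x3: (68/13)/(38/13) = 34/19.
z changes by −(z-row coeff of x3)·ratio = −(-43/13)·(34/19) = 1462/247.
New z = 532/13 + (1462/247) = 890/19.

890/19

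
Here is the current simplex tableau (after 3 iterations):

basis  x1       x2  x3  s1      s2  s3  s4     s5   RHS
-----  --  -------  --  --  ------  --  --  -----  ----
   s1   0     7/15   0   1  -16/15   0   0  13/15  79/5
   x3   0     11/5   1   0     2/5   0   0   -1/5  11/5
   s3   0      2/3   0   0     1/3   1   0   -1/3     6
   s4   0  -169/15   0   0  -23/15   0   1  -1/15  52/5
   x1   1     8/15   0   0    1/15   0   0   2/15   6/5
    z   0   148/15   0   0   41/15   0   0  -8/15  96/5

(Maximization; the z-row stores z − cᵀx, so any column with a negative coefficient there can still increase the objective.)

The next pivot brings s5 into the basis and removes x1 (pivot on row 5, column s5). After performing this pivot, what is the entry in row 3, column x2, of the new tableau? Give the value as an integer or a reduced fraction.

2

Pivot element is row 5, column s5: 2/15.
Normalize row 5: new (row 5, x2) = (8/15)/(2/15) = 4.
row 3 ← row 3 − (-1/3)·(new row 5): 2/3 − (-1/3)·4 = 2.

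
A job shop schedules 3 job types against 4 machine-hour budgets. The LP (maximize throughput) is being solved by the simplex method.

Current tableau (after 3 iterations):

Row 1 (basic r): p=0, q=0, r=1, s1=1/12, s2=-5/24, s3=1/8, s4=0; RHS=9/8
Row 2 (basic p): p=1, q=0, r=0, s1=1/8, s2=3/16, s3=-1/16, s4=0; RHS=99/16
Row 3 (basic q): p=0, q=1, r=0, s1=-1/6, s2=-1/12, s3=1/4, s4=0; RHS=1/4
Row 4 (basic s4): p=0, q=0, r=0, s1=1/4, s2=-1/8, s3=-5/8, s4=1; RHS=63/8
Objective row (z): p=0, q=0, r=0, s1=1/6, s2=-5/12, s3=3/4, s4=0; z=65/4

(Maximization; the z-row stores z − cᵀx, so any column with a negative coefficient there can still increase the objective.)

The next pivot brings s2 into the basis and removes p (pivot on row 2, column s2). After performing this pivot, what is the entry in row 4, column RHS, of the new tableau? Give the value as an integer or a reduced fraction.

12

Pivot element is row 2, column s2: 3/16.
Normalize row 2: new (row 2, RHS) = (99/16)/(3/16) = 33.
row 4 ← row 4 − (-1/8)·(new row 2): 63/8 − (-1/8)·33 = 12.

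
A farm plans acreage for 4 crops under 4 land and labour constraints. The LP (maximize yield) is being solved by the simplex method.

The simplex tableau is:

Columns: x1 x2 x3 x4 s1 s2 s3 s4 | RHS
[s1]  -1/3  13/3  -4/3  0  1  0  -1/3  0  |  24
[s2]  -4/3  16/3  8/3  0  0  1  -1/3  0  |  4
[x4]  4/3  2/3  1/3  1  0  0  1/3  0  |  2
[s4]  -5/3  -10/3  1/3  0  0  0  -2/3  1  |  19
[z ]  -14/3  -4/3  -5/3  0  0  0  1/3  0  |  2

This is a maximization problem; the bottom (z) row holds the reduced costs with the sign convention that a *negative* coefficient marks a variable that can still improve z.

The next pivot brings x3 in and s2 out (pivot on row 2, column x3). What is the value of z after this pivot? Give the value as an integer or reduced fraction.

9/2

Minimum ratio for x3: 4/(8/3) = 3/2.
z changes by −(z-row coeff of x3)·ratio = −(-5/3)·(3/2) = 5/2.
New z = 2 + (5/2) = 9/2.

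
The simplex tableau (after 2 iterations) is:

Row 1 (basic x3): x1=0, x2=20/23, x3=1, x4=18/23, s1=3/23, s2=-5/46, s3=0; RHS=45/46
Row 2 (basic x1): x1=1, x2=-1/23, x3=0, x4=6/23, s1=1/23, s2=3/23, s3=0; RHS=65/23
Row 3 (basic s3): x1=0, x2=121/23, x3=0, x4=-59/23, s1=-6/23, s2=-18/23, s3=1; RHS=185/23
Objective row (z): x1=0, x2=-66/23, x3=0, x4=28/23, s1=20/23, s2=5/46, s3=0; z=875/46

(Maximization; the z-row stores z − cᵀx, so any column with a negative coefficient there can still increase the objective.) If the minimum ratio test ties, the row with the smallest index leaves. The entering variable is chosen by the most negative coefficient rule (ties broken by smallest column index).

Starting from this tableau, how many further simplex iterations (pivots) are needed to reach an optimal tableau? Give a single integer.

2

pivot: x2 in, x3 out → z = 89/4
pivot: s2 in, x1 out → z = 28
No improving column remains; optimal.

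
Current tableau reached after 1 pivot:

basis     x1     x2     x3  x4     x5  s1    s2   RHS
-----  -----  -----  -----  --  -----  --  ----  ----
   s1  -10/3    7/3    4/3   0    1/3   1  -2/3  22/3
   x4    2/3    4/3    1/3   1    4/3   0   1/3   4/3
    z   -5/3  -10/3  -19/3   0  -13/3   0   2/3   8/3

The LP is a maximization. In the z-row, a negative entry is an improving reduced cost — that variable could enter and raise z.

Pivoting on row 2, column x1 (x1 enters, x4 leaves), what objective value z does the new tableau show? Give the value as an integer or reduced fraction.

Minimum ratio for x1: (4/3)/(2/3) = 2.
z changes by −(z-row coeff of x1)·ratio = −(-5/3)·2 = 10/3.
New z = 8/3 + (10/3) = 6.

6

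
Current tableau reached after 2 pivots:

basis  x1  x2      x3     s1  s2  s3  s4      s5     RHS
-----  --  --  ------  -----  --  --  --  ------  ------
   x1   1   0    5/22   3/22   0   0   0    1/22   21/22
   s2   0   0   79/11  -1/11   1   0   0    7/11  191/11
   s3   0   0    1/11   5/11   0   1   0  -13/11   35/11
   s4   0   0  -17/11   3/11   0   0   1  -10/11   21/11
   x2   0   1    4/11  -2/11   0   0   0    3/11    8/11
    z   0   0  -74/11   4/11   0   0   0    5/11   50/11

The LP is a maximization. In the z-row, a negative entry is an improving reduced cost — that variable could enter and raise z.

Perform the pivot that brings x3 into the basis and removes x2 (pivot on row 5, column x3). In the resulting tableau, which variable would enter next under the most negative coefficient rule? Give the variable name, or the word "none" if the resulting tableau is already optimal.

s1

Pivot element 4/11. New z-row = old z-row − (-74/11)·(row 5/(4/11)).
Updated z-row coefficients: x1: 0, x2: 37/2, x3: 0, s1: -3, s2: 0, s3: 0, s4: 0, s5: 11/2.
The most negative is -3 in column s1, so s1 would enter next.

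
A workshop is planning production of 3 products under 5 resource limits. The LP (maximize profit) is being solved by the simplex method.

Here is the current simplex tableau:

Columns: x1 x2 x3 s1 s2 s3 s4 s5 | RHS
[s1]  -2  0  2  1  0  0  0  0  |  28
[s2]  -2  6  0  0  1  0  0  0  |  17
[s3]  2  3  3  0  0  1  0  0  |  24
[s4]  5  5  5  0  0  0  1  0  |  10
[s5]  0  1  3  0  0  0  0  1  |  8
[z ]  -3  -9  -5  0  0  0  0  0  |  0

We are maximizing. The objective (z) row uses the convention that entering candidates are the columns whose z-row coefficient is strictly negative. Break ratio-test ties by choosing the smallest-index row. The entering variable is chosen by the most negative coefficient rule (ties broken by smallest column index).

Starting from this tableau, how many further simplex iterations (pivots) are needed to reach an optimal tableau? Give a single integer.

1

pivot: x2 in, s4 out → z = 18
No improving column remains; optimal.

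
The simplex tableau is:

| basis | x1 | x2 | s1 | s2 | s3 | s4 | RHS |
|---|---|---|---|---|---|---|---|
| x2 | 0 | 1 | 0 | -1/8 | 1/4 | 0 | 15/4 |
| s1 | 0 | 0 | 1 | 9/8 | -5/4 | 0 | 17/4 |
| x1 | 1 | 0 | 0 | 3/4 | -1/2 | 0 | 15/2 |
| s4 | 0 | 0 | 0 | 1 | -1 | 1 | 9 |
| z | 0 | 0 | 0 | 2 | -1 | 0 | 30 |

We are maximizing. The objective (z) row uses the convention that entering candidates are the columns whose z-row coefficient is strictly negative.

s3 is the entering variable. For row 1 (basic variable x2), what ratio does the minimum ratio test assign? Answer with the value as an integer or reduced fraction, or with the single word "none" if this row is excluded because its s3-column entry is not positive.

15

Ratio = RHS / (s3 entry) = (15/4) / (1/4) = 15.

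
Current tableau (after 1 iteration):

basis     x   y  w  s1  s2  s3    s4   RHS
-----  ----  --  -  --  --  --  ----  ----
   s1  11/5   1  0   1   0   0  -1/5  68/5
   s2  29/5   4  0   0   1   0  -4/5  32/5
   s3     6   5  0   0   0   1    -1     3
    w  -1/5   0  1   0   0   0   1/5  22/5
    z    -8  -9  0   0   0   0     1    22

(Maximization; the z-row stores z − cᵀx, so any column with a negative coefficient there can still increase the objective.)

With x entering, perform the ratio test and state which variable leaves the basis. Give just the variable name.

s3

Ratios: row 1 (s1): (68/5)/(11/5) = 68/11; row 2 (s2): (32/5)/(29/5) = 32/29; row 3 (s3): 3/6 = 1/2; row 4 (w): entry -1/5 ≤ 0, skip.
Minimum ratio 1/2 is in the s3 row, so s3 leaves.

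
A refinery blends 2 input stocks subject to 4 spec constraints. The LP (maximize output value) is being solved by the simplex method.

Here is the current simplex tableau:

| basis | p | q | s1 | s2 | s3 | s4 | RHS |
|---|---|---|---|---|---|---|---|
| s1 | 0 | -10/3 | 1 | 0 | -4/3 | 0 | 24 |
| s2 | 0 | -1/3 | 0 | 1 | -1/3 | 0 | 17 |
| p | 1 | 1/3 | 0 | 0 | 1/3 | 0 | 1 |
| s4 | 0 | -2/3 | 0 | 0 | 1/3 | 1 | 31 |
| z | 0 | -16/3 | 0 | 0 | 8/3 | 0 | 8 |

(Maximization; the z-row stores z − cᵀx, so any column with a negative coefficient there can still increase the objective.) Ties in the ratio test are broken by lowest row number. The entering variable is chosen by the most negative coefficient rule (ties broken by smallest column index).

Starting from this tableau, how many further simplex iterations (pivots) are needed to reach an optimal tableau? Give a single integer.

1

pivot: q in, p out → z = 24
No improving column remains; optimal.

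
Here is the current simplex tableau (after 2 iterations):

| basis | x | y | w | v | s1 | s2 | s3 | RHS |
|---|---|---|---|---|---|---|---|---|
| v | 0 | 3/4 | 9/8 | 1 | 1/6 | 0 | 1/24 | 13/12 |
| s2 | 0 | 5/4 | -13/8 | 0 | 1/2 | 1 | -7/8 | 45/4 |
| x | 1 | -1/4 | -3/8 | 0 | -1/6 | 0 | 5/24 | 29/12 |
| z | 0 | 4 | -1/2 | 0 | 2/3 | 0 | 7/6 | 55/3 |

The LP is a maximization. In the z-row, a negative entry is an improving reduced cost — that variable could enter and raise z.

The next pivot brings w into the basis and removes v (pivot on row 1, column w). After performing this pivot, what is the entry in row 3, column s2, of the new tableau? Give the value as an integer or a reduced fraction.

0

Pivot element is row 1, column w: 9/8.
Normalize row 1: new (row 1, s2) = 0/(9/8) = 0.
row 3 ← row 3 − (-3/8)·(new row 1): 0 − (-3/8)·0 = 0.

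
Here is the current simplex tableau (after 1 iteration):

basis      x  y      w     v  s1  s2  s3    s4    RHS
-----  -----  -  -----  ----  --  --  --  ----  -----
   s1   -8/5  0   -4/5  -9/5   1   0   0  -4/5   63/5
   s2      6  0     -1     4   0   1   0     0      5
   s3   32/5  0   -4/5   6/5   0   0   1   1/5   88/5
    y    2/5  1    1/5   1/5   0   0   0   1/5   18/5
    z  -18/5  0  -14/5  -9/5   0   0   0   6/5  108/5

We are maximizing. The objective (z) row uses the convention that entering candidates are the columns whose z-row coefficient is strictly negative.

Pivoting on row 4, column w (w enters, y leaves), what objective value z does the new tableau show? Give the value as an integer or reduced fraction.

72

Minimum ratio for w: (18/5)/(1/5) = 18.
z changes by −(z-row coeff of w)·ratio = −(-14/5)·18 = 252/5.
New z = 108/5 + (252/5) = 72.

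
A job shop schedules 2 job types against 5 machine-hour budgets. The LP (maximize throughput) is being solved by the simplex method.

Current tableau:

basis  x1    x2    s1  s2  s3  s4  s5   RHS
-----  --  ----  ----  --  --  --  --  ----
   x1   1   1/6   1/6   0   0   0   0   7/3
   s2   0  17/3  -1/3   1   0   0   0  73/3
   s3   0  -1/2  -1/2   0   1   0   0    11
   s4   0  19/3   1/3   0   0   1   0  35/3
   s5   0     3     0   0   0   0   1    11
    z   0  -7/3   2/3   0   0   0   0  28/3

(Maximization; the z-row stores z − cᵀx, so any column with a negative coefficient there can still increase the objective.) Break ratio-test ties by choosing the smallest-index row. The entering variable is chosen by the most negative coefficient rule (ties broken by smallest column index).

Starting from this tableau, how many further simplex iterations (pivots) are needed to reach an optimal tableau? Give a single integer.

pivot: x2 in, s4 out → z = 259/19
No improving column remains; optimal.

1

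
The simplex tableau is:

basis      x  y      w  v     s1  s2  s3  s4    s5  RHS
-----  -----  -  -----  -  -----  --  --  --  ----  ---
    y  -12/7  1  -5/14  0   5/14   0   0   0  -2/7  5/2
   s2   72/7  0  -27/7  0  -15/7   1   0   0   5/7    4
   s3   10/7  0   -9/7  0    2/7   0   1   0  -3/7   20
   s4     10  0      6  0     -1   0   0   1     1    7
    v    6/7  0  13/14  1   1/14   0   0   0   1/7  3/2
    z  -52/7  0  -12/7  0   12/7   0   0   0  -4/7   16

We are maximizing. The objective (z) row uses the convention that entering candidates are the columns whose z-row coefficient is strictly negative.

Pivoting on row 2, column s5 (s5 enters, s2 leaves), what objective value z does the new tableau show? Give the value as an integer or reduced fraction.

96/5

Minimum ratio for s5: 4/(5/7) = 28/5.
z changes by −(z-row coeff of s5)·ratio = −(-4/7)·(28/5) = 16/5.
New z = 16 + (16/5) = 96/5.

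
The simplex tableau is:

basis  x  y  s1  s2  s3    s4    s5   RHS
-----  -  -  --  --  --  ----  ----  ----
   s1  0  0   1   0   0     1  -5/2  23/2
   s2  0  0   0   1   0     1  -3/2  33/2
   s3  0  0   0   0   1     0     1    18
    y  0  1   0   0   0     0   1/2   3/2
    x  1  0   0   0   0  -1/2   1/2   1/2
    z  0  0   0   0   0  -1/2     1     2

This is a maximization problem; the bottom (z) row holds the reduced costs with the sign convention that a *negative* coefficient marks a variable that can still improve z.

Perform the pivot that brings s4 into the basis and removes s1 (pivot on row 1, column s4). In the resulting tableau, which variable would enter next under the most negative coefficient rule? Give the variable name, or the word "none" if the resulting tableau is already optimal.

s5

Pivot element 1. New z-row = old z-row − (-1/2)·(row 1/1).
Updated z-row coefficients: x: 0, y: 0, s1: 1/2, s2: 0, s3: 0, s4: 0, s5: -1/4.
The most negative is -1/4 in column s5, so s5 would enter next.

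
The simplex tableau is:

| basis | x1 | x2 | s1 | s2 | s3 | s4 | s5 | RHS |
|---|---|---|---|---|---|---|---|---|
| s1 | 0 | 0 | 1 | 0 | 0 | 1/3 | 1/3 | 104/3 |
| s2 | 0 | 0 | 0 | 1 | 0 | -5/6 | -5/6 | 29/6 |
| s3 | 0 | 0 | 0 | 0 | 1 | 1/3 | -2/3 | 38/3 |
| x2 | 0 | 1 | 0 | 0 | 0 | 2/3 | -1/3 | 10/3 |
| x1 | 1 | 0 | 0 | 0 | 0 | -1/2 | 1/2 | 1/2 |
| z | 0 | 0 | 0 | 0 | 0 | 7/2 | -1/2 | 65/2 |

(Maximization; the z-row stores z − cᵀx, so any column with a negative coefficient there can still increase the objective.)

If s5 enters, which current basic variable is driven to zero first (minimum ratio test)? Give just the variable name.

x1

Ratios: row 1 (s1): (104/3)/(1/3) = 104; row 2 (s2): entry -5/6 ≤ 0, skip; row 3 (s3): entry -2/3 ≤ 0, skip; row 4 (x2): entry -1/3 ≤ 0, skip; row 5 (x1): (1/2)/(1/2) = 1.
Minimum ratio 1 is in the x1 row, so x1 leaves.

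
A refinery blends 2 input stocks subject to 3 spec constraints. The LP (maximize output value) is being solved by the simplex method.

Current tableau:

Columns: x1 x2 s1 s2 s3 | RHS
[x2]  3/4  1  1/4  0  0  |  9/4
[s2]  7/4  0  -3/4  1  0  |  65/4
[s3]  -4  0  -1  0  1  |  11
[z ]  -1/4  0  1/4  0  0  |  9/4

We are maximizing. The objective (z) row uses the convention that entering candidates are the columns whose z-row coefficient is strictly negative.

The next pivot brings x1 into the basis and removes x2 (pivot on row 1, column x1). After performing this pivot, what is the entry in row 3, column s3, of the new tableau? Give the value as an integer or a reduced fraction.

Pivot element is row 1, column x1: 3/4.
Normalize row 1: new (row 1, s3) = 0/(3/4) = 0.
row 3 ← row 3 − (-4)·(new row 1): 1 − (-4)·0 = 1.

1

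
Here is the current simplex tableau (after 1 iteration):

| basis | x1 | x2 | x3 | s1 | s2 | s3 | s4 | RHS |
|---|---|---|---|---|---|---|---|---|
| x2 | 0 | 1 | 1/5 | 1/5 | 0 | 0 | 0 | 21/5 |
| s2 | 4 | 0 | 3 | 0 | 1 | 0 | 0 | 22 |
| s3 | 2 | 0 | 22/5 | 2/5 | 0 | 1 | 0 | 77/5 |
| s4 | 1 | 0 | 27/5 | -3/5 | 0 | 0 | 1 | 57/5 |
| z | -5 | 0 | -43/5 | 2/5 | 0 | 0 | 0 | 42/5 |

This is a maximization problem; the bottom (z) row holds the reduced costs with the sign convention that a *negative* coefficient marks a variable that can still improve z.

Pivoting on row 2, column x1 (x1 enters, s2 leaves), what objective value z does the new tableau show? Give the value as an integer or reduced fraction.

Minimum ratio for x1: 22/4 = 11/2.
z changes by −(z-row coeff of x1)·ratio = −(-5)·(11/2) = 55/2.
New z = 42/5 + (55/2) = 359/10.

359/10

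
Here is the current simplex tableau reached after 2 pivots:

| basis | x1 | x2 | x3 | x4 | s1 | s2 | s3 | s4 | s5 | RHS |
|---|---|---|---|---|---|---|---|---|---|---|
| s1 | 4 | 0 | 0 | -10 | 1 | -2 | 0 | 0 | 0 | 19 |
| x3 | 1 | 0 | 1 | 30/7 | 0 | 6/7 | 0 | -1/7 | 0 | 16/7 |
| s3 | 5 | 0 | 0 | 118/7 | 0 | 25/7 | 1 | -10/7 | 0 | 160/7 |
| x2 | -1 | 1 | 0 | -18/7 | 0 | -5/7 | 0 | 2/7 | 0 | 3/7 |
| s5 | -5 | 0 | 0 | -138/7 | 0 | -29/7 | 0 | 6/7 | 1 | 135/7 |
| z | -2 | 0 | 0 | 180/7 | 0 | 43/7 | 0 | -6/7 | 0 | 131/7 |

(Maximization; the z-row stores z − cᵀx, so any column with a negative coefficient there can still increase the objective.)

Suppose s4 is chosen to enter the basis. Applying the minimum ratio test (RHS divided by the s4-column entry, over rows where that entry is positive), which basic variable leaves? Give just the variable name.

x2

Ratios: row 1 (s1): entry 0 ≤ 0, skip; row 2 (x3): entry -1/7 ≤ 0, skip; row 3 (s3): entry -10/7 ≤ 0, skip; row 4 (x2): (3/7)/(2/7) = 3/2; row 5 (s5): (135/7)/(6/7) = 45/2.
Minimum ratio 3/2 is in the x2 row, so x2 leaves.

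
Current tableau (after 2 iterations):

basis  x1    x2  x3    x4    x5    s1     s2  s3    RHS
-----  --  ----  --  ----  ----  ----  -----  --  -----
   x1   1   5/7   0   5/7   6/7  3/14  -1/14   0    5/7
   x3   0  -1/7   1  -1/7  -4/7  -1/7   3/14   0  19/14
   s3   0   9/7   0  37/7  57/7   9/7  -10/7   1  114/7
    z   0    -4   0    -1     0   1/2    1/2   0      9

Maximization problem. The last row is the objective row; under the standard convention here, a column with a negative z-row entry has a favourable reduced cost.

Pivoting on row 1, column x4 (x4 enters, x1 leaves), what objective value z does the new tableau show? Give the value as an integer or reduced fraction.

Minimum ratio for x4: (5/7)/(5/7) = 1.
z changes by −(z-row coeff of x4)·ratio = −(-1)·1 = 1.
New z = 9 + 1 = 10.

10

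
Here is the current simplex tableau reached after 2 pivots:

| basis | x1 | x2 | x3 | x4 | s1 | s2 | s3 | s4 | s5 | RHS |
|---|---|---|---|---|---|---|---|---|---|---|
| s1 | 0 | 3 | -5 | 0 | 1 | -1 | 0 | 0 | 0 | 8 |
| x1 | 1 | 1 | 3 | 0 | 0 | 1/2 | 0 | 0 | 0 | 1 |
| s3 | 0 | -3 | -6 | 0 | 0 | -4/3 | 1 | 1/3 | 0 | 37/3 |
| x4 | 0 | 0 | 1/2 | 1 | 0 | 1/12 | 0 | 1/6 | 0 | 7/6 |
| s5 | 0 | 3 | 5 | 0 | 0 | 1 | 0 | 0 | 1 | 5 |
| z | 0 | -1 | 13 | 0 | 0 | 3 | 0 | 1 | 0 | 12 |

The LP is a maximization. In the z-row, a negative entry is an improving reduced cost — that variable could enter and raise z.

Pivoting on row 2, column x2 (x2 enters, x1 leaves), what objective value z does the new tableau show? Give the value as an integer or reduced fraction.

13

Minimum ratio for x2: 1/1 = 1.
z changes by −(z-row coeff of x2)·ratio = −(-1)·1 = 1.
New z = 12 + 1 = 13.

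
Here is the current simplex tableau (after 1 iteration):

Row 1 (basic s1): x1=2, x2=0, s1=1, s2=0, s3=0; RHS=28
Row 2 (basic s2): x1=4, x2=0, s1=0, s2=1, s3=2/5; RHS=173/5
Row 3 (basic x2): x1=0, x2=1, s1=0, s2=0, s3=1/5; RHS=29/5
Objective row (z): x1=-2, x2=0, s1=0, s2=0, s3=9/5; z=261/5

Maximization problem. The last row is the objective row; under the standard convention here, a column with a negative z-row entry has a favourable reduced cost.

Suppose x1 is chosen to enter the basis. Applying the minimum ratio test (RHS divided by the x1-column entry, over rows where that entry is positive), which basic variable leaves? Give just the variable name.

Ratios: row 1 (s1): 28/2 = 14; row 2 (s2): (173/5)/4 = 173/20; row 3 (x2): entry 0 ≤ 0, skip.
Minimum ratio 173/20 is in the s2 row, so s2 leaves.

s2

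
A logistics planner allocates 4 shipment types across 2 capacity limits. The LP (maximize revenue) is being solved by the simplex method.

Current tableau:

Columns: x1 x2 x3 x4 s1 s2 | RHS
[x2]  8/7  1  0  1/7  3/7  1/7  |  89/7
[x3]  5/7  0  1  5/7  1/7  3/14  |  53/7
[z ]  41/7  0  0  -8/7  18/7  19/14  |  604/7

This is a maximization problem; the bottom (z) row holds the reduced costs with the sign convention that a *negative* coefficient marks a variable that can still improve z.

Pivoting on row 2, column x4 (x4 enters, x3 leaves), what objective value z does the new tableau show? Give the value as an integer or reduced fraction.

Minimum ratio for x4: (53/7)/(5/7) = 53/5.
z changes by −(z-row coeff of x4)·ratio = −(-8/7)·(53/5) = 424/35.
New z = 604/7 + (424/35) = 492/5.

492/5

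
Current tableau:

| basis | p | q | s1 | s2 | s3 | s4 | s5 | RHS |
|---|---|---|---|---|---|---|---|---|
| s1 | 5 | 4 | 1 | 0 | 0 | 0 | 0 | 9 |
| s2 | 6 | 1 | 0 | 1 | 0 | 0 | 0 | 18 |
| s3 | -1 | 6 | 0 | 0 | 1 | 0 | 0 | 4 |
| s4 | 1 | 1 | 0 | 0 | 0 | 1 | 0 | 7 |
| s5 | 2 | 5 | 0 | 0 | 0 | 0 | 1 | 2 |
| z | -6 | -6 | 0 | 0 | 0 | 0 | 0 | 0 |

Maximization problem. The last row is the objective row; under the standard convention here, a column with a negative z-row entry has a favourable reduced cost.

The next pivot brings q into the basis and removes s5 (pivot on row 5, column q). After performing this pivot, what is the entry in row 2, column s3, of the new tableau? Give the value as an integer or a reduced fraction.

0

Pivot element is row 5, column q: 5.
Normalize row 5: new (row 5, s3) = 0/5 = 0.
row 2 ← row 2 − 1·(new row 5): 0 − 1·0 = 0.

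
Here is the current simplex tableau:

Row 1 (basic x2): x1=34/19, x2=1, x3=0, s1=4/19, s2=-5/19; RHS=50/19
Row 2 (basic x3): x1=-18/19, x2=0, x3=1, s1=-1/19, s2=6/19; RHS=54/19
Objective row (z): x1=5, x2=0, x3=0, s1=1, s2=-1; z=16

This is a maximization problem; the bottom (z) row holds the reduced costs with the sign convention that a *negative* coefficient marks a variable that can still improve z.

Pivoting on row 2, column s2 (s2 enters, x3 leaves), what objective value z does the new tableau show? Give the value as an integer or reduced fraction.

25

Minimum ratio for s2: (54/19)/(6/19) = 9.
z changes by −(z-row coeff of s2)·ratio = −(-1)·9 = 9.
New z = 16 + 9 = 25.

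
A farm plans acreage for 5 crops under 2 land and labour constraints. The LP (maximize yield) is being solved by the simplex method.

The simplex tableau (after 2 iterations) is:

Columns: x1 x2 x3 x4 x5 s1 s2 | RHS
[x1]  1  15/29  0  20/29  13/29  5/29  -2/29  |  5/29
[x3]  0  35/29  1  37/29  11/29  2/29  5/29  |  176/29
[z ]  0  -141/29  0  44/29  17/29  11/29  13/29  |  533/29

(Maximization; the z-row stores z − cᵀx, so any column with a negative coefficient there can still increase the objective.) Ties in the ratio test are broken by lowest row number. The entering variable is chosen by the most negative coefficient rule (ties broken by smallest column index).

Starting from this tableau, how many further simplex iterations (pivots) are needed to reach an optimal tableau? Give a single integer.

pivot: x2 in, x1 out → z = 20
pivot: s2 in, x3 out → z = 117/5
No improving column remains; optimal.

2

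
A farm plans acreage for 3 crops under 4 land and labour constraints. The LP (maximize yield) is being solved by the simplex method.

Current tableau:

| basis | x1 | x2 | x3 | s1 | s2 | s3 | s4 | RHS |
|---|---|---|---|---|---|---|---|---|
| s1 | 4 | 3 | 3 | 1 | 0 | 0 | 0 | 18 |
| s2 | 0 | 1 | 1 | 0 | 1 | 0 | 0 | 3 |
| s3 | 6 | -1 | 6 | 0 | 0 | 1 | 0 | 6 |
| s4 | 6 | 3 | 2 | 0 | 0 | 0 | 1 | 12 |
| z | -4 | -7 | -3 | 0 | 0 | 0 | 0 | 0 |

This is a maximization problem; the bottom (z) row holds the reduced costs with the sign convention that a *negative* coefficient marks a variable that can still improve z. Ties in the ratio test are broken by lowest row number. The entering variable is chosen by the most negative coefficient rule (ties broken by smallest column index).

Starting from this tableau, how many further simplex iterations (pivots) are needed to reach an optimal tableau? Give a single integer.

pivot: x2 in, s2 out → z = 21
pivot: x1 in, s4 out → z = 23
No improving column remains; optimal.

2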